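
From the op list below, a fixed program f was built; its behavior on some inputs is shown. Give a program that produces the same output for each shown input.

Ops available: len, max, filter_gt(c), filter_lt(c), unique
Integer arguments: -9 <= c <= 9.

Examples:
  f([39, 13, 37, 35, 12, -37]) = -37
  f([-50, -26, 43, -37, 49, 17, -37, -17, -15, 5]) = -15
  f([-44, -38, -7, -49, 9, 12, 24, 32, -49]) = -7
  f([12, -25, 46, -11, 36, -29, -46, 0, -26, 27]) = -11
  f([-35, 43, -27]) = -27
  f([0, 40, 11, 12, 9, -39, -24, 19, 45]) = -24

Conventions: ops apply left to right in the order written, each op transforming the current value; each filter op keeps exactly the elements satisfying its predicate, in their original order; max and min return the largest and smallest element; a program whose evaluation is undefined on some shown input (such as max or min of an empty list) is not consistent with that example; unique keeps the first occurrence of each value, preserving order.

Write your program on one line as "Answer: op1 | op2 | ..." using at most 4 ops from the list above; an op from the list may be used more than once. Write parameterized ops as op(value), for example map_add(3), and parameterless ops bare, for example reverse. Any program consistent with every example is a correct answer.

filter_lt(8) | filter_lt(-6) | max

Check, running the answer program on each example:
  [39, 13, 37, 35, 12, -37] -> [-37] -> [-37] -> -37
  [-50, -26, 43, -37, 49, 17, -37, -17, -15, 5] -> [-50, -26, -37, -37, -17, -15, 5] -> [-50, -26, -37, -37, -17, -15] -> -15
  [-44, -38, -7, -49, 9, 12, 24, 32, -49] -> [-44, -38, -7, -49, -49] -> [-44, -38, -7, -49, -49] -> -7
  [12, -25, 46, -11, 36, -29, -46, 0, -26, 27] -> [-25, -11, -29, -46, 0, -26] -> [-25, -11, -29, -46, -26] -> -11
  [-35, 43, -27] -> [-35, -27] -> [-35, -27] -> -27
  [0, 40, 11, 12, 9, -39, -24, 19, 45] -> [0, -39, -24] -> [-39, -24] -> -24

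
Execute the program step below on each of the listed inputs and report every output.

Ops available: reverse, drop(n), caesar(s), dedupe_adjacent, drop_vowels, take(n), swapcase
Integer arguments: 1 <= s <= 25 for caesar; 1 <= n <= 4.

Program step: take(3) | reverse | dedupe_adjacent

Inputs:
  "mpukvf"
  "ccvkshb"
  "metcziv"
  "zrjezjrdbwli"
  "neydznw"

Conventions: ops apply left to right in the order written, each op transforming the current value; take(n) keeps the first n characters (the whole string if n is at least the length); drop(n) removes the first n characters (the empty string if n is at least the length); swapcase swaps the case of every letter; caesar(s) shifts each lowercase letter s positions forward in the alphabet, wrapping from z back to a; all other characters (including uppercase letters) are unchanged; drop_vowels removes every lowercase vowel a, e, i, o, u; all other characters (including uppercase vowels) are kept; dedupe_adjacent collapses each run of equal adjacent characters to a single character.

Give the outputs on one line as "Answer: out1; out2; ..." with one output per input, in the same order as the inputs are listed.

Execution, op by op:
  "mpukvf" -> "mpu" -> "upm" -> "upm"
  "ccvkshb" -> "ccv" -> "vcc" -> "vc"
  "metcziv" -> "met" -> "tem" -> "tem"
  "zrjezjrdbwli" -> "zrj" -> "jrz" -> "jrz"
  "neydznw" -> "ney" -> "yen" -> "yen"

"upm"; "vc"; "tem"; "jrz"; "yen"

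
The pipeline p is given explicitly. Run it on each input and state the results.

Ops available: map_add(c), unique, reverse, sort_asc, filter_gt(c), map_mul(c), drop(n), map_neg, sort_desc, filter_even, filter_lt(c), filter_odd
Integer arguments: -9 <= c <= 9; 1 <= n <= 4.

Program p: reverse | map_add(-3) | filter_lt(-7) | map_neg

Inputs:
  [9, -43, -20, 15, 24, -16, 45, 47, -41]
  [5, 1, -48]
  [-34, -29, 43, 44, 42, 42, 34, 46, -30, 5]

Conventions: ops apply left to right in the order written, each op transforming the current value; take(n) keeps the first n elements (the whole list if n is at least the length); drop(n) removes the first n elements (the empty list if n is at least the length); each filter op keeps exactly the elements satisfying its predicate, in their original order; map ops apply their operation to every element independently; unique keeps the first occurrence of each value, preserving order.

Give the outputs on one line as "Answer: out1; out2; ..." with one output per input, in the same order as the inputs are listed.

[44, 19, 23, 46]; [51]; [33, 32, 37]

Execution, op by op:
  [9, -43, -20, 15, 24, -16, 45, 47, -41] -> [-41, 47, 45, -16, 24, 15, -20, -43, 9] -> [-44, 44, 42, -19, 21, 12, -23, -46, 6] -> [-44, -19, -23, -46] -> [44, 19, 23, 46]
  [5, 1, -48] -> [-48, 1, 5] -> [-51, -2, 2] -> [-51] -> [51]
  [-34, -29, 43, 44, 42, 42, 34, 46, -30, 5] -> [5, -30, 46, 34, 42, 42, 44, 43, -29, -34] -> [2, -33, 43, 31, 39, 39, 41, 40, -32, -37] -> [-33, -32, -37] -> [33, 32, 37]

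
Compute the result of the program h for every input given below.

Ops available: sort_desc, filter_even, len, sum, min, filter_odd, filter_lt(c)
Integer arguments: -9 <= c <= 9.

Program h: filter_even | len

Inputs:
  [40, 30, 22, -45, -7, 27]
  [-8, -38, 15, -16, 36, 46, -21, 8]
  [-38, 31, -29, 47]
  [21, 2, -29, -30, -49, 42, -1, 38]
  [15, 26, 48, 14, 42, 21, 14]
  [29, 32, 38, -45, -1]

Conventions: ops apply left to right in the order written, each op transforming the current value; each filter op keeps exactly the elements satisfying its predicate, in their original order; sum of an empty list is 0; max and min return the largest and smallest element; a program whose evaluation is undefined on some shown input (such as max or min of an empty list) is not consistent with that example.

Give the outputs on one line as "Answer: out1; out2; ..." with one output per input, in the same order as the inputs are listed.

Execution, op by op:
  [40, 30, 22, -45, -7, 27] -> [40, 30, 22] -> 3
  [-8, -38, 15, -16, 36, 46, -21, 8] -> [-8, -38, -16, 36, 46, 8] -> 6
  [-38, 31, -29, 47] -> [-38] -> 1
  [21, 2, -29, -30, -49, 42, -1, 38] -> [2, -30, 42, 38] -> 4
  [15, 26, 48, 14, 42, 21, 14] -> [26, 48, 14, 42, 14] -> 5
  [29, 32, 38, -45, -1] -> [32, 38] -> 2

3; 6; 1; 4; 5; 2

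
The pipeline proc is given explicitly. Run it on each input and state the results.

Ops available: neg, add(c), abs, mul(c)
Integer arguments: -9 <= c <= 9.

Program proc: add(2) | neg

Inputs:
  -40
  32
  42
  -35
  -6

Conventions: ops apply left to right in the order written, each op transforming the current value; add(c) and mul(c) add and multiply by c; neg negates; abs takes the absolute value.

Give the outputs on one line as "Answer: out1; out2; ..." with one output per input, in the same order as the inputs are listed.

38; -34; -44; 33; 4

Execution, op by op:
  -40 -> -38 -> 38
  32 -> 34 -> -34
  42 -> 44 -> -44
  -35 -> -33 -> 33
  -6 -> -4 -> 4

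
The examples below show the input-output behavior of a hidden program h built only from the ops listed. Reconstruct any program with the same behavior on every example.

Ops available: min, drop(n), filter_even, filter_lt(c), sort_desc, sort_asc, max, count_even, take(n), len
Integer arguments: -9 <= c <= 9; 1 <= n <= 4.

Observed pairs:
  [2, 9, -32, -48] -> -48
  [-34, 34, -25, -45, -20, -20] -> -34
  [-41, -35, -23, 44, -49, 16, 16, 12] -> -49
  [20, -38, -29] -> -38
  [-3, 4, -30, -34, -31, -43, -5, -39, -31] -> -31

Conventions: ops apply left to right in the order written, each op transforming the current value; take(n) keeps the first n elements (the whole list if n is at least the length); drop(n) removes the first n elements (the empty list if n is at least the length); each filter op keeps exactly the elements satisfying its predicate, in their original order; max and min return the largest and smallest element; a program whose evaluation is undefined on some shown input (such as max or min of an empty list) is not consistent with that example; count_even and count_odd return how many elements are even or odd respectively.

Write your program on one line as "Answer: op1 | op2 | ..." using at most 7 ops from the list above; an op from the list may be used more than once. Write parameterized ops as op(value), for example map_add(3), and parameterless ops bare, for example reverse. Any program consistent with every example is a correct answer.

sort_asc | sort_desc | filter_lt(2) | filter_lt(-3) | take(4) | min

Check, running the answer program on each example:
  [2, 9, -32, -48] -> [-48, -32, 2, 9] -> [9, 2, -32, -48] -> [-32, -48] -> [-32, -48] -> [-32, -48] -> -48
  [-34, 34, -25, -45, -20, -20] -> [-45, -34, -25, -20, -20, 34] -> [34, -20, -20, -25, -34, -45] -> [-20, -20, -25, -34, -45] -> [-20, -20, -25, -34, -45] -> [-20, -20, -25, -34] -> -34
  [-41, -35, -23, 44, -49, 16, 16, 12] -> [-49, -41, -35, -23, 12, 16, 16, 44] -> [44, 16, 16, 12, -23, -35, -41, -49] -> [-23, -35, -41, -49] -> [-23, -35, -41, -49] -> [-23, -35, -41, -49] -> -49
  [20, -38, -29] -> [-38, -29, 20] -> [20, -29, -38] -> [-29, -38] -> [-29, -38] -> [-29, -38] -> -38
  [-3, 4, -30, -34, -31, -43, -5, -39, -31] -> [-43, -39, -34, -31, -31, -30, -5, -3, 4] -> [4, -3, -5, -30, -31, -31, -34, -39, -43] -> [-3, -5, -30, -31, -31, -34, -39, -43] -> [-5, -30, -31, -31, -34, -39, -43] -> [-5, -30, -31, -31] -> -31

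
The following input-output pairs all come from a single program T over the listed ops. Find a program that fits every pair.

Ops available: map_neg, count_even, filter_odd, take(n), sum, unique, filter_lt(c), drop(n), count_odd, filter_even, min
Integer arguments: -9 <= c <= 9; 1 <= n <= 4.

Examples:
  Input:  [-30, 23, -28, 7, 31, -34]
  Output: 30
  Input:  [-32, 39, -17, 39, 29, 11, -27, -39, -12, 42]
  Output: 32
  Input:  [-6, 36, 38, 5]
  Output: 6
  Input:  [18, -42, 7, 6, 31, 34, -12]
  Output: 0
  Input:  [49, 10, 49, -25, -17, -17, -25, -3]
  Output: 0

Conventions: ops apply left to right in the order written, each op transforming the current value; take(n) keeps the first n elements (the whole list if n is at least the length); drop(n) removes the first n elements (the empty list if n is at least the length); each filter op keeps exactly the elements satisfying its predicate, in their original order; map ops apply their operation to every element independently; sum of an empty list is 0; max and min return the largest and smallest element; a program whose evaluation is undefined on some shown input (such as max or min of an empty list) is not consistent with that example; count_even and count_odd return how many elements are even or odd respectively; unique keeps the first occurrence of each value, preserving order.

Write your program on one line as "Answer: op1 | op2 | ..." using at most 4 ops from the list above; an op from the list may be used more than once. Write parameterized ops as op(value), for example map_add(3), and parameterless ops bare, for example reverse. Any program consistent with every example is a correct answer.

take(1) | filter_lt(7) | map_neg | sum

Check, running the answer program on each example:
  [-30, 23, -28, 7, 31, -34] -> [-30] -> [-30] -> [30] -> 30
  [-32, 39, -17, 39, 29, 11, -27, -39, -12, 42] -> [-32] -> [-32] -> [32] -> 32
  [-6, 36, 38, 5] -> [-6] -> [-6] -> [6] -> 6
  [18, -42, 7, 6, 31, 34, -12] -> [18] -> [] -> [] -> 0
  [49, 10, 49, -25, -17, -17, -25, -3] -> [49] -> [] -> [] -> 0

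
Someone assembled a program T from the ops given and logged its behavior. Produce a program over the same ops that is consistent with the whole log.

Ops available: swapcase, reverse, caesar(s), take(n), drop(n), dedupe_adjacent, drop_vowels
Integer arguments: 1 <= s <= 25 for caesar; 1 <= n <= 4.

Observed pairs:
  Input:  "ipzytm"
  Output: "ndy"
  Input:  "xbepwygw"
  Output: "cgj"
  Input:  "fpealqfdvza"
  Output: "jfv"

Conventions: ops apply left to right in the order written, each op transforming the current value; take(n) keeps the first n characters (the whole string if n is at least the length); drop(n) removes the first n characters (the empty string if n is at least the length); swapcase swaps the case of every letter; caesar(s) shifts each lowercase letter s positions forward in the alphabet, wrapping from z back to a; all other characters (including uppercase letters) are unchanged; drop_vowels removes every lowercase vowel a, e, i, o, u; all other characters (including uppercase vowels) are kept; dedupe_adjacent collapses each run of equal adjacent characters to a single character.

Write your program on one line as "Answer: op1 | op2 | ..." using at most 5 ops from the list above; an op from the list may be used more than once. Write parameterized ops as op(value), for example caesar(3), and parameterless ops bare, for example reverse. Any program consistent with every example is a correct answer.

caesar(9) | drop_vowels | caesar(22) | take(4) | drop_vowels

Check, running the answer program on each example:
  "ipzytm" -> "ryihcv" -> "ryhcv" -> "nudyr" -> "nudy" -> "ndy"
  "xbepwygw" -> "gknyfhpf" -> "gknyfhpf" -> "cgjubdlb" -> "cgju" -> "cgj"
  "fpealqfdvza" -> "oynjuzomeij" -> "ynjzmj" -> "ujfvif" -> "ujfv" -> "jfv"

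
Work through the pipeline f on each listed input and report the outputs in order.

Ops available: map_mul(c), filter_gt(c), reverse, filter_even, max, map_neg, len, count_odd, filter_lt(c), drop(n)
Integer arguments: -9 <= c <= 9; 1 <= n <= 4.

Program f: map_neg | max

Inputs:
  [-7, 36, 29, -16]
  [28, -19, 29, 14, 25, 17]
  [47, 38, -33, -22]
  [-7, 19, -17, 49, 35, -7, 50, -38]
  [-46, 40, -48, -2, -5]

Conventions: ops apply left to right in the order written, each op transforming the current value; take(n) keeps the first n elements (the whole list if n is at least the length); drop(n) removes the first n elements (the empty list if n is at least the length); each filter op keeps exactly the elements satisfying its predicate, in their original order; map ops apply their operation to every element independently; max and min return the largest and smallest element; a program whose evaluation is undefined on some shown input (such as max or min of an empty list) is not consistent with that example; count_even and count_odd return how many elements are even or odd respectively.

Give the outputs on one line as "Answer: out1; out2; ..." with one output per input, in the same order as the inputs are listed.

16; 19; 33; 38; 48

Execution, op by op:
  [-7, 36, 29, -16] -> [7, -36, -29, 16] -> 16
  [28, -19, 29, 14, 25, 17] -> [-28, 19, -29, -14, -25, -17] -> 19
  [47, 38, -33, -22] -> [-47, -38, 33, 22] -> 33
  [-7, 19, -17, 49, 35, -7, 50, -38] -> [7, -19, 17, -49, -35, 7, -50, 38] -> 38
  [-46, 40, -48, -2, -5] -> [46, -40, 48, 2, 5] -> 48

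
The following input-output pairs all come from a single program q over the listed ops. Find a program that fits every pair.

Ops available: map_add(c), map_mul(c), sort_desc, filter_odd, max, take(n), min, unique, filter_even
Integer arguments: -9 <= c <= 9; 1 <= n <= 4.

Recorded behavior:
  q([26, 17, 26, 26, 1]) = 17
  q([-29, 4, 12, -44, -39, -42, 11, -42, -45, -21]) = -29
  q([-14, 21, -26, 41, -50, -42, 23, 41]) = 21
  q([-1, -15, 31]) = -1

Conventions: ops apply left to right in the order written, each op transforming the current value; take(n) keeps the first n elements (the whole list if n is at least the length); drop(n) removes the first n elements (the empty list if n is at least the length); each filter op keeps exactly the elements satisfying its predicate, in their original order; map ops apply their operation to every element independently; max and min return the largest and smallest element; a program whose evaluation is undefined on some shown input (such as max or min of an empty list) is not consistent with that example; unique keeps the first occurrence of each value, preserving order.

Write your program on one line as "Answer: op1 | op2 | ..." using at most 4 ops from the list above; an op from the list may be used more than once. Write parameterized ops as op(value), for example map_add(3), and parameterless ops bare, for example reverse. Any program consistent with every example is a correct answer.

unique | filter_odd | take(1) | min

Check, running the answer program on each example:
  [26, 17, 26, 26, 1] -> [26, 17, 1] -> [17, 1] -> [17] -> 17
  [-29, 4, 12, -44, -39, -42, 11, -42, -45, -21] -> [-29, 4, 12, -44, -39, -42, 11, -45, -21] -> [-29, -39, 11, -45, -21] -> [-29] -> -29
  [-14, 21, -26, 41, -50, -42, 23, 41] -> [-14, 21, -26, 41, -50, -42, 23] -> [21, 41, 23] -> [21] -> 21
  [-1, -15, 31] -> [-1, -15, 31] -> [-1, -15, 31] -> [-1] -> -1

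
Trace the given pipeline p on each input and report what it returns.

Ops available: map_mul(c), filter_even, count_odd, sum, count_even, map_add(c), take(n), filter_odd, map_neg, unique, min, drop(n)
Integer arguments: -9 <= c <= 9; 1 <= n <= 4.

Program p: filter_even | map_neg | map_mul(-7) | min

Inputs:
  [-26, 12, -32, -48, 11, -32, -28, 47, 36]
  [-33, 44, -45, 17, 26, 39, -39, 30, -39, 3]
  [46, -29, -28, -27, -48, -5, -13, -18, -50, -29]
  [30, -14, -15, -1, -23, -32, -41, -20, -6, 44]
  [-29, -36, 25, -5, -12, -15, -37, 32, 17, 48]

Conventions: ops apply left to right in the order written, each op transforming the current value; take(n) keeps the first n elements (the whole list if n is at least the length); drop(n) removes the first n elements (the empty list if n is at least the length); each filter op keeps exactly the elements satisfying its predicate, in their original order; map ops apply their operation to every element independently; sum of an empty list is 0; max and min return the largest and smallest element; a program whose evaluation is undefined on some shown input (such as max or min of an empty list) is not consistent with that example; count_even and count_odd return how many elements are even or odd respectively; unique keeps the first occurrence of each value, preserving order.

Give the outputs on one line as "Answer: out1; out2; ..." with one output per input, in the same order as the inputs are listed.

-336; 182; -350; -224; -252

Execution, op by op:
  [-26, 12, -32, -48, 11, -32, -28, 47, 36] -> [-26, 12, -32, -48, -32, -28, 36] -> [26, -12, 32, 48, 32, 28, -36] -> [-182, 84, -224, -336, -224, -196, 252] -> -336
  [-33, 44, -45, 17, 26, 39, -39, 30, -39, 3] -> [44, 26, 30] -> [-44, -26, -30] -> [308, 182, 210] -> 182
  [46, -29, -28, -27, -48, -5, -13, -18, -50, -29] -> [46, -28, -48, -18, -50] -> [-46, 28, 48, 18, 50] -> [322, -196, -336, -126, -350] -> -350
  [30, -14, -15, -1, -23, -32, -41, -20, -6, 44] -> [30, -14, -32, -20, -6, 44] -> [-30, 14, 32, 20, 6, -44] -> [210, -98, -224, -140, -42, 308] -> -224
  [-29, -36, 25, -5, -12, -15, -37, 32, 17, 48] -> [-36, -12, 32, 48] -> [36, 12, -32, -48] -> [-252, -84, 224, 336] -> -252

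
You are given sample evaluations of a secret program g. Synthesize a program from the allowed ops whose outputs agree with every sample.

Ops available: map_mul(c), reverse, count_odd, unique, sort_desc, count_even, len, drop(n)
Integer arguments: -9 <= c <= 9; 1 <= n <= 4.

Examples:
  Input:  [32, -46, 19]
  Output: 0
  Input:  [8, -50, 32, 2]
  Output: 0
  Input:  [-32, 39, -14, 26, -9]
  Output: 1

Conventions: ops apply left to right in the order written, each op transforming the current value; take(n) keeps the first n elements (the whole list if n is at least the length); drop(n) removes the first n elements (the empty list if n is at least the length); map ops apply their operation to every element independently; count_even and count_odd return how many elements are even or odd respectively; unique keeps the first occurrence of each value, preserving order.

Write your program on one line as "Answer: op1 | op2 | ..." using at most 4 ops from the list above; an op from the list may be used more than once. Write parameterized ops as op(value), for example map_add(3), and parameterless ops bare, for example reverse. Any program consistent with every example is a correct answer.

reverse | drop(3) | count_odd

Check, running the answer program on each example:
  [32, -46, 19] -> [19, -46, 32] -> [] -> 0
  [8, -50, 32, 2] -> [2, 32, -50, 8] -> [8] -> 0
  [-32, 39, -14, 26, -9] -> [-9, 26, -14, 39, -32] -> [39, -32] -> 1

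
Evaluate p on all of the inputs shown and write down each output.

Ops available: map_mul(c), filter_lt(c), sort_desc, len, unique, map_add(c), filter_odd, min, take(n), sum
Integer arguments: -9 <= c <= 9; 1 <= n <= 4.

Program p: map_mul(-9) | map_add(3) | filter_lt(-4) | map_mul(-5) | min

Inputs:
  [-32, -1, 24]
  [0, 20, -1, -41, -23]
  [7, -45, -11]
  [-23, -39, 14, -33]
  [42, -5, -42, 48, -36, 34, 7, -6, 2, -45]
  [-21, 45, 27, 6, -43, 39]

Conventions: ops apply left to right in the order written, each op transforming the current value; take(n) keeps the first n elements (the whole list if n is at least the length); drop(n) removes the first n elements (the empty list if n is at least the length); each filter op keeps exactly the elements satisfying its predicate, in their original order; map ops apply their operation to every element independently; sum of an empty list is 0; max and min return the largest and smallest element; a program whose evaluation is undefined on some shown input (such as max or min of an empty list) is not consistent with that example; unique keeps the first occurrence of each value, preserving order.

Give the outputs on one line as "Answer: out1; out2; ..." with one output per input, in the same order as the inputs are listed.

Execution, op by op:
  [-32, -1, 24] -> [288, 9, -216] -> [291, 12, -213] -> [-213] -> [1065] -> 1065
  [0, 20, -1, -41, -23] -> [0, -180, 9, 369, 207] -> [3, -177, 12, 372, 210] -> [-177] -> [885] -> 885
  [7, -45, -11] -> [-63, 405, 99] -> [-60, 408, 102] -> [-60] -> [300] -> 300
  [-23, -39, 14, -33] -> [207, 351, -126, 297] -> [210, 354, -123, 300] -> [-123] -> [615] -> 615
  [42, -5, -42, 48, -36, 34, 7, -6, 2, -45] -> [-378, 45, 378, -432, 324, -306, -63, 54, -18, 405] -> [-375, 48, 381, -429, 327, -303, -60, 57, -15, 408] -> [-375, -429, -303, -60, -15] -> [1875, 2145, 1515, 300, 75] -> 75
  [-21, 45, 27, 6, -43, 39] -> [189, -405, -243, -54, 387, -351] -> [192, -402, -240, -51, 390, -348] -> [-402, -240, -51, -348] -> [2010, 1200, 255, 1740] -> 255

1065; 885; 300; 615; 75; 255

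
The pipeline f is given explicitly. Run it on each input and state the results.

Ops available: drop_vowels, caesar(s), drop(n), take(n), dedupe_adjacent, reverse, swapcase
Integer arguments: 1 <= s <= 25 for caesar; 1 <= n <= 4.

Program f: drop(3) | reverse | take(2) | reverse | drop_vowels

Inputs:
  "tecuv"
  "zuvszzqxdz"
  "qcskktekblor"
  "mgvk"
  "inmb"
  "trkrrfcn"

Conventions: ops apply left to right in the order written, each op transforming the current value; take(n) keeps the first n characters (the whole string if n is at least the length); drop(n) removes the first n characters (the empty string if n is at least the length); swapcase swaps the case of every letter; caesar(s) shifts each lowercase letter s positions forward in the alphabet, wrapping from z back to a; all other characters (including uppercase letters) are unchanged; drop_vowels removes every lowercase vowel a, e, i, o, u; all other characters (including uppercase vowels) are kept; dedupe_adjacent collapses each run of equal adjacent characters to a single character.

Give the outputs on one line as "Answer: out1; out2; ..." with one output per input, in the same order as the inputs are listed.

Execution, op by op:
  "tecuv" -> "uv" -> "vu" -> "vu" -> "uv" -> "v"
  "zuvszzqxdz" -> "szzqxdz" -> "zdxqzzs" -> "zd" -> "dz" -> "dz"
  "qcskktekblor" -> "kktekblor" -> "rolbketkk" -> "ro" -> "or" -> "r"
  "mgvk" -> "k" -> "k" -> "k" -> "k" -> "k"
  "inmb" -> "b" -> "b" -> "b" -> "b" -> "b"
  "trkrrfcn" -> "rrfcn" -> "ncfrr" -> "nc" -> "cn" -> "cn"

"v"; "dz"; "r"; "k"; "b"; "cn"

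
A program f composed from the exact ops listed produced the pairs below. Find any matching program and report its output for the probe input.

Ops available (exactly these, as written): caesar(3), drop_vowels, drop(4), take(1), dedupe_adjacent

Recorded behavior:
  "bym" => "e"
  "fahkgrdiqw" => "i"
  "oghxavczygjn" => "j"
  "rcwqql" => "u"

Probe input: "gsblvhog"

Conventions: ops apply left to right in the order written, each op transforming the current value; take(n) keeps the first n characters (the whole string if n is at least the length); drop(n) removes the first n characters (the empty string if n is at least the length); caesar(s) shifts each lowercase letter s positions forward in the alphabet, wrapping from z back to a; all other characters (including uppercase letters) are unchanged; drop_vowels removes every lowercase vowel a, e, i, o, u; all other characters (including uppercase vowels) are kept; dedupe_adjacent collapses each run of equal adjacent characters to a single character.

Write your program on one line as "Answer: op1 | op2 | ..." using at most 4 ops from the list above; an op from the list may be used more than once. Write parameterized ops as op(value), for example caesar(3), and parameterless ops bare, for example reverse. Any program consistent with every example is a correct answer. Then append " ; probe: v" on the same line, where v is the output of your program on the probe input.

drop_vowels | caesar(3) | take(1) ; probe: "j"

Check, running the answer program on each example:
  "bym" -> "bym" -> "ebp" -> "e"
  "fahkgrdiqw" -> "fhkgrdqw" -> "iknjugtz" -> "i"
  "oghxavczygjn" -> "ghxvczygjn" -> "jkayfcbjmq" -> "j"
  "rcwqql" -> "rcwqql" -> "ufztto" -> "u"
  probe: "gsblvhog" -> "gsblvhg" -> "jveoykj" -> "j"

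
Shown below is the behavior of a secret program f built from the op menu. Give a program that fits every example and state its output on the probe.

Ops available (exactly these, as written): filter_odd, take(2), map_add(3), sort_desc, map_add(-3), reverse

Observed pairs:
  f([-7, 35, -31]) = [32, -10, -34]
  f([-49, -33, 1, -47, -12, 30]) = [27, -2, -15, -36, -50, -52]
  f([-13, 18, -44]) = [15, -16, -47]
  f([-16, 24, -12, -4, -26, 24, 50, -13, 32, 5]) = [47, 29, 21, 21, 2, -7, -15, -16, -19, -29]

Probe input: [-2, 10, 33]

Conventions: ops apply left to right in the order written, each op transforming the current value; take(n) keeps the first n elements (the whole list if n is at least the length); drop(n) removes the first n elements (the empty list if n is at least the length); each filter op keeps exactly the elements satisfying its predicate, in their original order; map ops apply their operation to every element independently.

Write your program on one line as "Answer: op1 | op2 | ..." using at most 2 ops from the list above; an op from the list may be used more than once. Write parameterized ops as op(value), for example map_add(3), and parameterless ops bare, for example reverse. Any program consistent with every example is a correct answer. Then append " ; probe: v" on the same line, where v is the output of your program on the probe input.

map_add(-3) | sort_desc ; probe: [30, 7, -5]

Check, running the answer program on each example:
  [-7, 35, -31] -> [-10, 32, -34] -> [32, -10, -34]
  [-49, -33, 1, -47, -12, 30] -> [-52, -36, -2, -50, -15, 27] -> [27, -2, -15, -36, -50, -52]
  [-13, 18, -44] -> [-16, 15, -47] -> [15, -16, -47]
  [-16, 24, -12, -4, -26, 24, 50, -13, 32, 5] -> [-19, 21, -15, -7, -29, 21, 47, -16, 29, 2] -> [47, 29, 21, 21, 2, -7, -15, -16, -19, -29]
  probe: [-2, 10, 33] -> [-5, 7, 30] -> [30, 7, -5]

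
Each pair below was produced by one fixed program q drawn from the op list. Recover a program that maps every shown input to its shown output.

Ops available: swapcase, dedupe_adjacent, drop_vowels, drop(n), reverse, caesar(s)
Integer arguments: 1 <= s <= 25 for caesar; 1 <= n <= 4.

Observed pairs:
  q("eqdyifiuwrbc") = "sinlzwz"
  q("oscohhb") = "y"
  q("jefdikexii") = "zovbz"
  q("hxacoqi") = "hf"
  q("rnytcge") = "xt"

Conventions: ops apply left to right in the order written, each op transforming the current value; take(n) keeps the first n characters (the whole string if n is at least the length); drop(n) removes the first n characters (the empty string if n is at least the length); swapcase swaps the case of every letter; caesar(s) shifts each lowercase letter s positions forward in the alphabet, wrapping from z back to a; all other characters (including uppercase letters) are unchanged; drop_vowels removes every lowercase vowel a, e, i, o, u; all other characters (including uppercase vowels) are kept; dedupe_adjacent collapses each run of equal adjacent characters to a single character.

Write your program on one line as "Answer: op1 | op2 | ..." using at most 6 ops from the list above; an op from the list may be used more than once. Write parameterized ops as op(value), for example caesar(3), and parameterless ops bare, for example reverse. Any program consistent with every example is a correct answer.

drop(4) | reverse | caesar(17) | drop(1) | dedupe_adjacent

Check, running the answer program on each example:
  "eqdyifiuwrbc" -> "ifiuwrbc" -> "cbrwuifi" -> "tsinlzwz" -> "sinlzwz" -> "sinlzwz"
  "oscohhb" -> "hhb" -> "bhh" -> "syy" -> "yy" -> "y"
  "jefdikexii" -> "ikexii" -> "iixeki" -> "zzovbz" -> "zovbz" -> "zovbz"
  "hxacoqi" -> "oqi" -> "iqo" -> "zhf" -> "hf" -> "hf"
  "rnytcge" -> "cge" -> "egc" -> "vxt" -> "xt" -> "xt"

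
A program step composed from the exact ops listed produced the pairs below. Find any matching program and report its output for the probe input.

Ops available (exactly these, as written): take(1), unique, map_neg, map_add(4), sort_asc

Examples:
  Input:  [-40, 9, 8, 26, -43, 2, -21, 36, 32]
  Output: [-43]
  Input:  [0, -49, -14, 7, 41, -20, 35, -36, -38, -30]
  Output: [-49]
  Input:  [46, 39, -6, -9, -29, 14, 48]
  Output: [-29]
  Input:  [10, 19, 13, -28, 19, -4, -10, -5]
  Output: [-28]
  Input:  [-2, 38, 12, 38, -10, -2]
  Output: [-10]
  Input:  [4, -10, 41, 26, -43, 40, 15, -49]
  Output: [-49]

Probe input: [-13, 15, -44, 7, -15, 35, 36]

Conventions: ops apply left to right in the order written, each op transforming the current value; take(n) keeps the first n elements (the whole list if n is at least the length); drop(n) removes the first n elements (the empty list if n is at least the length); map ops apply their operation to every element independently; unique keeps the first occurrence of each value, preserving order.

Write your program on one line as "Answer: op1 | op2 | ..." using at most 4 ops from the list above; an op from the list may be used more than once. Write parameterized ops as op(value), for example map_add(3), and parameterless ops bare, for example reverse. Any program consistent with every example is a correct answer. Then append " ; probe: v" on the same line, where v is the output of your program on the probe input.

unique | sort_asc | take(1) ; probe: [-44]

Check, running the answer program on each example:
  [-40, 9, 8, 26, -43, 2, -21, 36, 32] -> [-40, 9, 8, 26, -43, 2, -21, 36, 32] -> [-43, -40, -21, 2, 8, 9, 26, 32, 36] -> [-43]
  [0, -49, -14, 7, 41, -20, 35, -36, -38, -30] -> [0, -49, -14, 7, 41, -20, 35, -36, -38, -30] -> [-49, -38, -36, -30, -20, -14, 0, 7, 35, 41] -> [-49]
  [46, 39, -6, -9, -29, 14, 48] -> [46, 39, -6, -9, -29, 14, 48] -> [-29, -9, -6, 14, 39, 46, 48] -> [-29]
  [10, 19, 13, -28, 19, -4, -10, -5] -> [10, 19, 13, -28, -4, -10, -5] -> [-28, -10, -5, -4, 10, 13, 19] -> [-28]
  [-2, 38, 12, 38, -10, -2] -> [-2, 38, 12, -10] -> [-10, -2, 12, 38] -> [-10]
  [4, -10, 41, 26, -43, 40, 15, -49] -> [4, -10, 41, 26, -43, 40, 15, -49] -> [-49, -43, -10, 4, 15, 26, 40, 41] -> [-49]
  probe: [-13, 15, -44, 7, -15, 35, 36] -> [-13, 15, -44, 7, -15, 35, 36] -> [-44, -15, -13, 7, 15, 35, 36] -> [-44]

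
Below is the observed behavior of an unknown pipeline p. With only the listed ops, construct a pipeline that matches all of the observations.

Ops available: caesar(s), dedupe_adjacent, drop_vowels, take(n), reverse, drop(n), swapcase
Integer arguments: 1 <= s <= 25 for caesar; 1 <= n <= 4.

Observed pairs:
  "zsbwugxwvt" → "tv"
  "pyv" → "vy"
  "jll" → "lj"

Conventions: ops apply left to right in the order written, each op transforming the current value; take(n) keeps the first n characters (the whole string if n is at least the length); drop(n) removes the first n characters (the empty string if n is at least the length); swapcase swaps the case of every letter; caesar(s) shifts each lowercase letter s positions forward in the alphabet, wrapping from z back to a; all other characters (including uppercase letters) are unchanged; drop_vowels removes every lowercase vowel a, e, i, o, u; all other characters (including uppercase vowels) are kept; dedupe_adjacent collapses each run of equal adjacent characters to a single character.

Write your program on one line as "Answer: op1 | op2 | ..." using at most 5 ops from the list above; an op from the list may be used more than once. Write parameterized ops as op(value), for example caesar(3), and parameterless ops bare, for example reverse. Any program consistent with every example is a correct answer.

dedupe_adjacent | drop_vowels | reverse | take(2)

Check, running the answer program on each example:
  "zsbwugxwvt" -> "zsbwugxwvt" -> "zsbwgxwvt" -> "tvwxgwbsz" -> "tv"
  "pyv" -> "pyv" -> "pyv" -> "vyp" -> "vy"
  "jll" -> "jl" -> "jl" -> "lj" -> "lj"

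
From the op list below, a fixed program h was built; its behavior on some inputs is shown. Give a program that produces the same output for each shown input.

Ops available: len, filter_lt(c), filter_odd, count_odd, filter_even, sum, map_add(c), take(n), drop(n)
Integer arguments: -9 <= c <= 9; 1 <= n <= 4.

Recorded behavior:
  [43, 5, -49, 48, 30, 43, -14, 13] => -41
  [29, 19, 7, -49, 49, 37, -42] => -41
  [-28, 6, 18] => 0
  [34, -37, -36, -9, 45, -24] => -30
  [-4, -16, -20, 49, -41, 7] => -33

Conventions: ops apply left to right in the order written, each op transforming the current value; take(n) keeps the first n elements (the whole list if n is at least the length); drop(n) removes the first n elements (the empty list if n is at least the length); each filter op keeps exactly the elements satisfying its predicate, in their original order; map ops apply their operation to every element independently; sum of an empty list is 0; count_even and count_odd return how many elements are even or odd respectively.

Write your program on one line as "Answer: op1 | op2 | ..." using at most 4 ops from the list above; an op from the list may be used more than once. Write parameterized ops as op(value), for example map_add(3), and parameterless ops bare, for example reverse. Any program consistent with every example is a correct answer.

filter_lt(4) | filter_odd | map_add(8) | sum

Check, running the answer program on each example:
  [43, 5, -49, 48, 30, 43, -14, 13] -> [-49, -14] -> [-49] -> [-41] -> -41
  [29, 19, 7, -49, 49, 37, -42] -> [-49, -42] -> [-49] -> [-41] -> -41
  [-28, 6, 18] -> [-28] -> [] -> [] -> 0
  [34, -37, -36, -9, 45, -24] -> [-37, -36, -9, -24] -> [-37, -9] -> [-29, -1] -> -30
  [-4, -16, -20, 49, -41, 7] -> [-4, -16, -20, -41] -> [-41] -> [-33] -> -33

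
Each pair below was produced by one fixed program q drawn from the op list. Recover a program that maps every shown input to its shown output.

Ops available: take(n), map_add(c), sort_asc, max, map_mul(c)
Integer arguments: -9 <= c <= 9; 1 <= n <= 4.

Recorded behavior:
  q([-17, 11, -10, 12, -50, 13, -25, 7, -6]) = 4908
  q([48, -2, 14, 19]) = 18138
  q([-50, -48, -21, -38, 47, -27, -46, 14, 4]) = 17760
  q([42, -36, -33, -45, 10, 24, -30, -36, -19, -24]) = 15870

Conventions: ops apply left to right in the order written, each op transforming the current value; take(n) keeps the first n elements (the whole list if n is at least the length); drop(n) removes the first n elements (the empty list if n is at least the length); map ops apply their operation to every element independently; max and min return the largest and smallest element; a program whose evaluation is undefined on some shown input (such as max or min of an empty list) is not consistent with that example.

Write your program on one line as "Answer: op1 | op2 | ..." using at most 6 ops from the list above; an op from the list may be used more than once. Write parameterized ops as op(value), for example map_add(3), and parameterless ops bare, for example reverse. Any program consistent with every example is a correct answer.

map_mul(-7) | map_mul(9) | map_add(1) | map_mul(-6) | max

Check, running the answer program on each example:
  [-17, 11, -10, 12, -50, 13, -25, 7, -6] -> [119, -77, 70, -84, 350, -91, 175, -49, 42] -> [1071, -693, 630, -756, 3150, -819, 1575, -441, 378] -> [1072, -692, 631, -755, 3151, -818, 1576, -440, 379] -> [-6432, 4152, -3786, 4530, -18906, 4908, -9456, 2640, -2274] -> 4908
  [48, -2, 14, 19] -> [-336, 14, -98, -133] -> [-3024, 126, -882, -1197] -> [-3023, 127, -881, -1196] -> [18138, -762, 5286, 7176] -> 18138
  [-50, -48, -21, -38, 47, -27, -46, 14, 4] -> [350, 336, 147, 266, -329, 189, 322, -98, -28] -> [3150, 3024, 1323, 2394, -2961, 1701, 2898, -882, -252] -> [3151, 3025, 1324, 2395, -2960, 1702, 2899, -881, -251] -> [-18906, -18150, -7944, -14370, 17760, -10212, -17394, 5286, 1506] -> 17760
  [42, -36, -33, -45, 10, 24, -30, -36, -19, -24] -> [-294, 252, 231, 315, -70, -168, 210, 252, 133, 168] -> [-2646, 2268, 2079, 2835, -630, -1512, 1890, 2268, 1197, 1512] -> [-2645, 2269, 2080, 2836, -629, -1511, 1891, 2269, 1198, 1513] -> [15870, -13614, -12480, -17016, 3774, 9066, -11346, -13614, -7188, -9078] -> 15870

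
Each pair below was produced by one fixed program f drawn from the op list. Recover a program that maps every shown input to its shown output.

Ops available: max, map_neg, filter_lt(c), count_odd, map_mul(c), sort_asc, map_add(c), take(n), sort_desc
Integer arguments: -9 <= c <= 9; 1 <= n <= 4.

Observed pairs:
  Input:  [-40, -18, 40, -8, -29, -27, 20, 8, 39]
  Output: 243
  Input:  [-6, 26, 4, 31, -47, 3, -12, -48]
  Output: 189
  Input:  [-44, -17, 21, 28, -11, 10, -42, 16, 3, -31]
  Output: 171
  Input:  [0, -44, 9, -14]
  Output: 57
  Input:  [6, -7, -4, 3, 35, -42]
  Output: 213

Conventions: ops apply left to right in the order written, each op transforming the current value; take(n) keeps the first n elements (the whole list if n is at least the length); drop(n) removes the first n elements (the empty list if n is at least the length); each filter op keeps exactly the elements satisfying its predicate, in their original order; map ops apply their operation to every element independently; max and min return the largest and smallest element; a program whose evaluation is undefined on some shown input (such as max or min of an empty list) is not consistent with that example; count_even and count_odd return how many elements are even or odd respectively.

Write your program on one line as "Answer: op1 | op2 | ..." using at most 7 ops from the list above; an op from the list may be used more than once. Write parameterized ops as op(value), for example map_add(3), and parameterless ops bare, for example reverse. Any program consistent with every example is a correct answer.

map_mul(-1) | map_mul(-6) | sort_desc | sort_asc | map_add(3) | max

Check, running the answer program on each example:
  [-40, -18, 40, -8, -29, -27, 20, 8, 39] -> [40, 18, -40, 8, 29, 27, -20, -8, -39] -> [-240, -108, 240, -48, -174, -162, 120, 48, 234] -> [240, 234, 120, 48, -48, -108, -162, -174, -240] -> [-240, -174, -162, -108, -48, 48, 120, 234, 240] -> [-237, -171, -159, -105, -45, 51, 123, 237, 243] -> 243
  [-6, 26, 4, 31, -47, 3, -12, -48] -> [6, -26, -4, -31, 47, -3, 12, 48] -> [-36, 156, 24, 186, -282, 18, -72, -288] -> [186, 156, 24, 18, -36, -72, -282, -288] -> [-288, -282, -72, -36, 18, 24, 156, 186] -> [-285, -279, -69, -33, 21, 27, 159, 189] -> 189
  [-44, -17, 21, 28, -11, 10, -42, 16, 3, -31] -> [44, 17, -21, -28, 11, -10, 42, -16, -3, 31] -> [-264, -102, 126, 168, -66, 60, -252, 96, 18, -186] -> [168, 126, 96, 60, 18, -66, -102, -186, -252, -264] -> [-264, -252, -186, -102, -66, 18, 60, 96, 126, 168] -> [-261, -249, -183, -99, -63, 21, 63, 99, 129, 171] -> 171
  [0, -44, 9, -14] -> [0, 44, -9, 14] -> [0, -264, 54, -84] -> [54, 0, -84, -264] -> [-264, -84, 0, 54] -> [-261, -81, 3, 57] -> 57
  [6, -7, -4, 3, 35, -42] -> [-6, 7, 4, -3, -35, 42] -> [36, -42, -24, 18, 210, -252] -> [210, 36, 18, -24, -42, -252] -> [-252, -42, -24, 18, 36, 210] -> [-249, -39, -21, 21, 39, 213] -> 213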